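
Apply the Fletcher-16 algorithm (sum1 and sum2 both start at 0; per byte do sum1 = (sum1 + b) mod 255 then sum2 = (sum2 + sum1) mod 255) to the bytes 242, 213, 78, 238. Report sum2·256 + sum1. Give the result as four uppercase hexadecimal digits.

Running sums (mod 255):
  after byte 0 (242): sum1=242, sum2=242
  after byte 1 (213): sum1=200, sum2=187
  after byte 2 (78): sum1=23, sum2=210
  after byte 3 (238): sum1=6, sum2=216
Checksum = sum2·256 + sum1 = 216·256 + 6 = 55302 = 0xD806.

D806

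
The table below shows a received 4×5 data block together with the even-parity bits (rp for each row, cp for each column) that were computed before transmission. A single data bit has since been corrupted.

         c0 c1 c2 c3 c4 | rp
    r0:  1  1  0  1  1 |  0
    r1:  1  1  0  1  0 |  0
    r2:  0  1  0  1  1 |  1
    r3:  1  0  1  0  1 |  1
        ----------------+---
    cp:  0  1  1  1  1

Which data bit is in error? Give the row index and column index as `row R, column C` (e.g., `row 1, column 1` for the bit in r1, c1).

Recompute each row's even parity and compare to rp:
  r0: data parity 0, sent rp 0 → ok
  r1: data parity 1, sent rp 0 → mismatch
  r2: data parity 1, sent rp 1 → ok
  r3: data parity 1, sent rp 1 → ok
Recompute each column's even parity and compare to cp:
  c0: data parity 1, sent cp 0 → mismatch
  c1: data parity 1, sent cp 1 → ok
  c2: data parity 1, sent cp 1 → ok
  c3: data parity 1, sent cp 1 → ok
  c4: data parity 1, sent cp 1 → ok
Exactly one row (r1) and one column (c0) fail → the flipped bit is at their intersection.

row 1, column 0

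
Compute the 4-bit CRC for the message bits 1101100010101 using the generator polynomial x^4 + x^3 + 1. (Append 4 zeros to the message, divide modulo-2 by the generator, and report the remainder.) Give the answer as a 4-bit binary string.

1110

Append 4 zeros: 11011000101010000. Divide by 11001 (XOR where the leading bit is 1):
  pos 0: 11011 XOR 11001 = 00010
  pos 3: 10000 XOR 11001 = 01001
  pos 4: 10011 XOR 11001 = 01010
  pos 5: 10100 XOR 11001 = 01101
  pos 6: 11011 XOR 11001 = 00010
  pos 9: 10010 XOR 11001 = 01011
  pos 10: 10110 XOR 11001 = 01111
  pos 11: 11110 XOR 11001 = 00111
Remainder (last 4 bits) = 1110. This is the CRC / FCS.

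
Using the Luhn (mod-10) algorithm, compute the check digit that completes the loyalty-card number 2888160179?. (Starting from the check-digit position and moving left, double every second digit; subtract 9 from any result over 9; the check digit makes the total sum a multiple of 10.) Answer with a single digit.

4

Partial digits right→left: 9 7 1 0 6 1 8 8 8 2
Double every second digit counting from the check-digit position (so the 1st, 3rd, 5th, ... of the partial from the right).
  doubled (with −9 where >9): 9 2 3 7 7 → sum 28
  kept as-is: 7 0 1 8 2 → sum 18
Total = 28 + 18 = 46.
Check digit = (10 − (46 mod 10)) mod 10 = 4.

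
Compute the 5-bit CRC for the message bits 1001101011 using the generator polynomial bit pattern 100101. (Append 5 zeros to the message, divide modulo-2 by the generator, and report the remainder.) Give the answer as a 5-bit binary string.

01001

Append 5 zeros: 100110101100000. Divide by 100101 (XOR where the leading bit is 1):
  pos 0: 100110 XOR 100101 = 000011
  pos 4: 111011 XOR 100101 = 011110
  pos 5: 111100 XOR 100101 = 011001
  pos 6: 110010 XOR 100101 = 010111
  pos 7: 101110 XOR 100101 = 001011
  pos 9: 101100 XOR 100101 = 001001
Remainder (last 5 bits) = 01001. This is the CRC / FCS.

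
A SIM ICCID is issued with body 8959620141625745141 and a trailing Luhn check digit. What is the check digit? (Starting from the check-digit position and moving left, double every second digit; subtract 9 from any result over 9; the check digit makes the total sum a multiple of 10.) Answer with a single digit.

5

Partial digits right→left: 1 4 1 5 4 7 5 2 6 1 4 1 0 2 6 9 5 9 8
Double every second digit counting from the check-digit position (so the 1st, 3rd, 5th, ... of the partial from the right).
  doubled (with −9 where >9): 2 2 8 1 3 8 0 3 1 7 → sum 35
  kept as-is: 4 5 7 2 1 1 2 9 9 → sum 40
Total = 35 + 40 = 75.
Check digit = (10 − (75 mod 10)) mod 10 = 5.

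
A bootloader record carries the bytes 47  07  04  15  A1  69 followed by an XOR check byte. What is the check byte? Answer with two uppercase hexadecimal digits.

99

XOR the bytes together:
  start with 0x47
  0x47 ⊕ 0x07 = 0x40
  0x40 ⊕ 0x04 = 0x44
  0x44 ⊕ 0x15 = 0x51
  0x51 ⊕ 0xA1 = 0xF0
  0xF0 ⊕ 0x69 = 0x99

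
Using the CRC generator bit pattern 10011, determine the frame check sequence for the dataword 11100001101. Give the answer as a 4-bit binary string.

Append 4 zeros: 111000011010000. Divide by 10011 (XOR where the leading bit is 1):
  pos 0: 11100 XOR 10011 = 01111
  pos 1: 11110 XOR 10011 = 01101
  pos 2: 11010 XOR 10011 = 01001
  pos 3: 10011 XOR 10011 = 00000
  pos 8: 10100 XOR 10011 = 00111
  pos 10: 11100 XOR 10011 = 01111
Remainder (last 4 bits) = 1111. This is the CRC / FCS.

1111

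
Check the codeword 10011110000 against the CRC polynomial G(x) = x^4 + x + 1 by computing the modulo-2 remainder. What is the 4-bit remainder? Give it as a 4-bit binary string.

0101

Modulo-2 division of 10011110000 by 10011:
  pos 0: 10011 XOR 10011 = 00000
  pos 5: 11000 XOR 10011 = 01011
  pos 6: 10110 XOR 10011 = 00101
Remainder = 0101 (nonzero — an error is detected).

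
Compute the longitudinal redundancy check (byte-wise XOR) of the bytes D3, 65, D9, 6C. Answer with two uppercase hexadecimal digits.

XOR the bytes together:
  start with 0xD3
  0xD3 ⊕ 0x65 = 0xB6
  0xB6 ⊕ 0xD9 = 0x6F
  0x6F ⊕ 0x6C = 0x03

03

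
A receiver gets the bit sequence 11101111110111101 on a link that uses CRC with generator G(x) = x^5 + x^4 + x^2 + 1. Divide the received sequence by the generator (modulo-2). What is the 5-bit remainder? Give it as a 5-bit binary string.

Modulo-2 division of 11101111110111101 by 110101:
  pos 0: 111011 XOR 110101 = 001110
  pos 2: 111011 XOR 110101 = 001110
  pos 4: 111011 XOR 110101 = 001110
  pos 6: 111001 XOR 110101 = 001100
  pos 8: 110011 XOR 110101 = 000110
  pos 11: 110101 XOR 110101 = 000000
Remainder = 00000 (zero — the frame passes the CRC check).

00000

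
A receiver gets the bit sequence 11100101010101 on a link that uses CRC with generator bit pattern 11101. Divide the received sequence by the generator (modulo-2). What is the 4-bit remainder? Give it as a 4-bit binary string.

0000

Modulo-2 division of 11100101010101 by 11101:
  pos 0: 11100 XOR 11101 = 00001
  pos 4: 11010 XOR 11101 = 00111
  pos 6: 11110 XOR 11101 = 00011
  pos 9: 11101 XOR 11101 = 00000
Remainder = 0000 (zero — the frame passes the CRC check).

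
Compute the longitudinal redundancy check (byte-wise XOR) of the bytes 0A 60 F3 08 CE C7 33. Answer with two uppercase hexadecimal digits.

XOR the bytes together:
  start with 0x0A
  0x0A ⊕ 0x60 = 0x6A
  0x6A ⊕ 0xF3 = 0x99
  0x99 ⊕ 0x08 = 0x91
  0x91 ⊕ 0xCE = 0x5F
  0x5F ⊕ 0xC7 = 0x98
  0x98 ⊕ 0x33 = 0xAB

AB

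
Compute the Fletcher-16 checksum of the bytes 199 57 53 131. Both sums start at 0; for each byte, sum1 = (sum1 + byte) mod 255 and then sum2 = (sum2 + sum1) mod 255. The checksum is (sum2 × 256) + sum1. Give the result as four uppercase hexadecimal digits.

B8B9

Running sums (mod 255):
  after byte 0 (199): sum1=199, sum2=199
  after byte 1 (57): sum1=1, sum2=200
  after byte 2 (53): sum1=54, sum2=254
  after byte 3 (131): sum1=185, sum2=184
Checksum = sum2·256 + sum1 = 184·256 + 185 = 47289 = 0xB8B9.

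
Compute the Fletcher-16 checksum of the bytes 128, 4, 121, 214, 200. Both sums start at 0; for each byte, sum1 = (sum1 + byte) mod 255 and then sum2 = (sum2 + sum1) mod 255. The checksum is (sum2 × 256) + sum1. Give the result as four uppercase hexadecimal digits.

759D

Running sums (mod 255):
  after byte 0 (128): sum1=128, sum2=128
  after byte 1 (4): sum1=132, sum2=5
  after byte 2 (121): sum1=253, sum2=3
  after byte 3 (214): sum1=212, sum2=215
  after byte 4 (200): sum1=157, sum2=117
Checksum = sum2·256 + sum1 = 117·256 + 157 = 30109 = 0x759D.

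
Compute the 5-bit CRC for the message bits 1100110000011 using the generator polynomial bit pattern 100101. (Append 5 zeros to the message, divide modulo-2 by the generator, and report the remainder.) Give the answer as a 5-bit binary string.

Append 5 zeros: 110011000001100000. Divide by 100101 (XOR where the leading bit is 1):
  pos 0: 110011 XOR 100101 = 010110
  pos 1: 101100 XOR 100101 = 001001
  pos 3: 100100 XOR 100101 = 000001
  pos 8: 100110 XOR 100101 = 000011
  pos 12: 110000 XOR 100101 = 010101
Remainder (last 5 bits) = 10101. This is the CRC / FCS.

10101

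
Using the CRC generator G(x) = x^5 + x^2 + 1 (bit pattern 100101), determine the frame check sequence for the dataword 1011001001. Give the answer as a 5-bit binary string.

Append 5 zeros: 101100100100000. Divide by 100101 (XOR where the leading bit is 1):
  pos 0: 101100 XOR 100101 = 001001
  pos 2: 100110 XOR 100101 = 000011
  pos 6: 110100 XOR 100101 = 010001
  pos 7: 100010 XOR 100101 = 000111
Remainder (last 5 bits) = 11100. This is the CRC / FCS.

11100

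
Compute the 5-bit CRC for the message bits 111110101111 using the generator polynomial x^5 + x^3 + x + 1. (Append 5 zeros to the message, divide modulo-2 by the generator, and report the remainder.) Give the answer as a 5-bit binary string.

10100

Append 5 zeros: 11111010111100000. Divide by 101011 (XOR where the leading bit is 1):
  pos 0: 111110 XOR 101011 = 010101
  pos 1: 101011 XOR 101011 = 000000
  pos 8: 111100 XOR 101011 = 010111
  pos 9: 101110 XOR 101011 = 000101
Remainder (last 5 bits) = 10100. This is the CRC / FCS.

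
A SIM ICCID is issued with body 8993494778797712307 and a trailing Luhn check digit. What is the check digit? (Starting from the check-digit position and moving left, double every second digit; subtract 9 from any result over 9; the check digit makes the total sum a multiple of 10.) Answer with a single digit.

Partial digits right→left: 7 0 3 2 1 7 7 9 7 8 7 7 4 9 4 3 9 9 8
Double every second digit counting from the check-digit position (so the 1st, 3rd, 5th, ... of the partial from the right).
  doubled (with −9 where >9): 5 6 2 5 5 5 8 8 9 7 → sum 60
  kept as-is: 0 2 7 9 8 7 9 3 9 → sum 54
Total = 60 + 54 = 114.
Check digit = (10 − (114 mod 10)) mod 10 = 6.

6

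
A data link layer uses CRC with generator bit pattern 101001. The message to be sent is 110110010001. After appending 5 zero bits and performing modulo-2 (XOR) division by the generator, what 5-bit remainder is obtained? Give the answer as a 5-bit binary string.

10101

Append 5 zeros: 11011001000100000. Divide by 101001 (XOR where the leading bit is 1):
  pos 0: 110110 XOR 101001 = 011111
  pos 1: 111110 XOR 101001 = 010111
  pos 2: 101111 XOR 101001 = 000110
  pos 5: 110000 XOR 101001 = 011001
  pos 6: 110011 XOR 101001 = 011010
  pos 7: 110100 XOR 101001 = 011101
  pos 8: 111010 XOR 101001 = 010011
  pos 9: 100110 XOR 101001 = 001111
  pos 11: 111100 XOR 101001 = 010101
Remainder (last 5 bits) = 10101. This is the CRC / FCS.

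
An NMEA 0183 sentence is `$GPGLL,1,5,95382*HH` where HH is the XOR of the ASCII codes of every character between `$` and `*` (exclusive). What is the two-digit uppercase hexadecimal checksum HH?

4D

XOR the ASCII codes of the payload characters:
  'G' = 0x47 → acc = 0x47
  'P' = 0x50 → acc = 0x17
  'G' = 0x47 → acc = 0x50
  'L' = 0x4C → acc = 0x1C
  'L' = 0x4C → acc = 0x50
  ',' = 0x2C → acc = 0x7C
  '1' = 0x31 → acc = 0x4D
  ',' = 0x2C → acc = 0x61
  '5' = 0x35 → acc = 0x54
  ',' = 0x2C → acc = 0x78
  '9' = 0x39 → acc = 0x41
  '5' = 0x35 → acc = 0x74
  '3' = 0x33 → acc = 0x47
  '8' = 0x38 → acc = 0x7F
  '2' = 0x32 → acc = 0x4D
Checksum = 0x4D.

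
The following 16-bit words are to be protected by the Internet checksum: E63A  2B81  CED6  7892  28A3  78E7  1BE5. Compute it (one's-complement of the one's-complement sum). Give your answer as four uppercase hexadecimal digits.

One's-complement addition (fold any carry out of bit 15 back into bit 0):
  0xE63A + 0x2B81 = 0x111BB → wrap carry → 0x11BC
  0x11BC + 0xCED6 = 0x0E092
  0xE092 + 0x7892 = 0x15924 → wrap carry → 0x5925
  0x5925 + 0x28A3 = 0x081C8
  0x81C8 + 0x78E7 = 0x0FAAF
  0xFAAF + 0x1BE5 = 0x11694 → wrap carry → 0x1695
One's-complement sum = 0x1695.
Checksum = ~0x1695 & 0xFFFF = 0xE96A.

E96A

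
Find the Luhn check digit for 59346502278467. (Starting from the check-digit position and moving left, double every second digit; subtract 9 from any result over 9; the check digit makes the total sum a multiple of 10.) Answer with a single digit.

0

Partial digits right→left: 7 6 4 8 7 2 2 0 5 6 4 3 9 5
Double every second digit counting from the check-digit position (so the 1st, 3rd, 5th, ... of the partial from the right).
  doubled (with −9 where >9): 5 8 5 4 1 8 9 → sum 40
  kept as-is: 6 8 2 0 6 3 5 → sum 30
Total = 40 + 30 = 70.
Check digit = (10 − (70 mod 10)) mod 10 = 0.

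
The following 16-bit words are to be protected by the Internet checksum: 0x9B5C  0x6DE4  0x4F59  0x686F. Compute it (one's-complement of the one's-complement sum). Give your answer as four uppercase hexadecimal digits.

3EF6

One's-complement addition (fold any carry out of bit 15 back into bit 0):
  0x9B5C + 0x6DE4 = 0x10940 → wrap carry → 0x0941
  0x0941 + 0x4F59 = 0x0589A
  0x589A + 0x686F = 0x0C109
One's-complement sum = 0xC109.
Checksum = ~0xC109 & 0xFFFF = 0x3EF6.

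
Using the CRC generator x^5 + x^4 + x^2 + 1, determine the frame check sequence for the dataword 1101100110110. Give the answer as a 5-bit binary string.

11011

Append 5 zeros: 110110011011000000. Divide by 110101 (XOR where the leading bit is 1):
  pos 0: 110110 XOR 110101 = 000011
  pos 4: 110110 XOR 110101 = 000011
  pos 8: 111100 XOR 110101 = 001001
  pos 10: 100100 XOR 110101 = 010001
  pos 11: 100010 XOR 110101 = 010111
  pos 12: 101110 XOR 110101 = 011011
Remainder (last 5 bits) = 11011. This is the CRC / FCS.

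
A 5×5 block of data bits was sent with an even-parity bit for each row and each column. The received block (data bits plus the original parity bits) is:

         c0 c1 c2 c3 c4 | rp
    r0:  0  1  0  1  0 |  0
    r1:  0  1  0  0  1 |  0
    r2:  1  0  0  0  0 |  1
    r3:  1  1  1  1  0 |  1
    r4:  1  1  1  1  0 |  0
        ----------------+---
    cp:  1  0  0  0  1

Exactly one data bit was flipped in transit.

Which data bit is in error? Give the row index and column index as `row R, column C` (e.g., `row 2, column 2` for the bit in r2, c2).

Recompute each row's even parity and compare to rp:
  r0: data parity 0, sent rp 0 → ok
  r1: data parity 0, sent rp 0 → ok
  r2: data parity 1, sent rp 1 → ok
  r3: data parity 0, sent rp 1 → mismatch
  r4: data parity 0, sent rp 0 → ok
Recompute each column's even parity and compare to cp:
  c0: data parity 1, sent cp 1 → ok
  c1: data parity 0, sent cp 0 → ok
  c2: data parity 0, sent cp 0 → ok
  c3: data parity 1, sent cp 0 → mismatch
  c4: data parity 1, sent cp 1 → ok
Exactly one row (r3) and one column (c3) fail → the flipped bit is at their intersection.

row 3, column 3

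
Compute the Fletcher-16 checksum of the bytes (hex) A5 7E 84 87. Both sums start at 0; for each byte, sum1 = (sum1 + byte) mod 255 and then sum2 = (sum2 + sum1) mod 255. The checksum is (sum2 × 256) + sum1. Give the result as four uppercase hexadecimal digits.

A230

Running sums (mod 255):
  after byte 0 (A5): sum1=165, sum2=165
  after byte 1 (7E): sum1=36, sum2=201
  after byte 2 (84): sum1=168, sum2=114
  after byte 3 (87): sum1=48, sum2=162
Checksum = sum2·256 + sum1 = 162·256 + 48 = 41520 = 0xA230.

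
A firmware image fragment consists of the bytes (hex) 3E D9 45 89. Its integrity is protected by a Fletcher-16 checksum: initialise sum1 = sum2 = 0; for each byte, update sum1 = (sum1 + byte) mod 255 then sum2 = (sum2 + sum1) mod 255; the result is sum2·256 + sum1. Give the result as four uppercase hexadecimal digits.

Running sums (mod 255):
  after byte 0 (3E): sum1=62, sum2=62
  after byte 1 (D9): sum1=24, sum2=86
  after byte 2 (45): sum1=93, sum2=179
  after byte 3 (89): sum1=230, sum2=154
Checksum = sum2·256 + sum1 = 154·256 + 230 = 39654 = 0x9AE6.

9AE6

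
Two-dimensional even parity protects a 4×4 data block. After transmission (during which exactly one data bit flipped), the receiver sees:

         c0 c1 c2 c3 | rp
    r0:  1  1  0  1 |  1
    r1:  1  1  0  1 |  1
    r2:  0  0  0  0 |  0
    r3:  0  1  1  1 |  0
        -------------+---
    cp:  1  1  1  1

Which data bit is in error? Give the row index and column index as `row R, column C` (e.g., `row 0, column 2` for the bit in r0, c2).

Recompute each row's even parity and compare to rp:
  r0: data parity 1, sent rp 1 → ok
  r1: data parity 1, sent rp 1 → ok
  r2: data parity 0, sent rp 0 → ok
  r3: data parity 1, sent rp 0 → mismatch
Recompute each column's even parity and compare to cp:
  c0: data parity 0, sent cp 1 → mismatch
  c1: data parity 1, sent cp 1 → ok
  c2: data parity 1, sent cp 1 → ok
  c3: data parity 1, sent cp 1 → ok
Exactly one row (r3) and one column (c0) fail → the flipped bit is at their intersection.

row 3, column 0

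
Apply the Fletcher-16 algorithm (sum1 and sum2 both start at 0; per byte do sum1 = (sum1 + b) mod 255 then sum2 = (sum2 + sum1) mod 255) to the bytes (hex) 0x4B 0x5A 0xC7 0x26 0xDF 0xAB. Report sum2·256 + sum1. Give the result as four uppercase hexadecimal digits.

841F

Running sums (mod 255):
  after byte 0 (0x4B): sum1=75, sum2=75
  after byte 1 (0x5A): sum1=165, sum2=240
  after byte 2 (0xC7): sum1=109, sum2=94
  after byte 3 (0x26): sum1=147, sum2=241
  after byte 4 (0xDF): sum1=115, sum2=101
  after byte 5 (0xAB): sum1=31, sum2=132
Checksum = sum2·256 + sum1 = 132·256 + 31 = 33823 = 0x841F.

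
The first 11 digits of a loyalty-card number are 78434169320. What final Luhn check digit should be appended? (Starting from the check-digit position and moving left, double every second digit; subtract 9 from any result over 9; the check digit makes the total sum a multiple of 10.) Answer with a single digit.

7

Partial digits right→left: 0 2 3 9 6 1 4 3 4 8 7
Double every second digit counting from the check-digit position (so the 1st, 3rd, 5th, ... of the partial from the right).
  doubled (with −9 where >9): 0 6 3 8 8 5 → sum 30
  kept as-is: 2 9 1 3 8 → sum 23
Total = 30 + 23 = 53.
Check digit = (10 − (53 mod 10)) mod 10 = 7.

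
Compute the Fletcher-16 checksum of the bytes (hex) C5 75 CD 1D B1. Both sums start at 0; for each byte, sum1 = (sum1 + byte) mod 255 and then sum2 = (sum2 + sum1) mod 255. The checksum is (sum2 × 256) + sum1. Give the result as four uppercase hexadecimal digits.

08D7

Running sums (mod 255):
  after byte 0 (C5): sum1=197, sum2=197
  after byte 1 (75): sum1=59, sum2=1
  after byte 2 (CD): sum1=9, sum2=10
  after byte 3 (1D): sum1=38, sum2=48
  after byte 4 (B1): sum1=215, sum2=8
Checksum = sum2·256 + sum1 = 8·256 + 215 = 2263 = 0x08D7.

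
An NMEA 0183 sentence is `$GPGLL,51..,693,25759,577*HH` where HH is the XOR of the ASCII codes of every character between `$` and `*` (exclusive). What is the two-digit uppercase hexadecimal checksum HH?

61

XOR the ASCII codes of the payload characters:
  'G' = 0x47 → acc = 0x47
  'P' = 0x50 → acc = 0x17
  'G' = 0x47 → acc = 0x50
  'L' = 0x4C → acc = 0x1C
  'L' = 0x4C → acc = 0x50
  ',' = 0x2C → acc = 0x7C
  '5' = 0x35 → acc = 0x49
  '1' = 0x31 → acc = 0x78
  '.' = 0x2E → acc = 0x56
  '.' = 0x2E → acc = 0x78
  ',' = 0x2C → acc = 0x54
  '6' = 0x36 → acc = 0x62
  '9' = 0x39 → acc = 0x5B
  '3' = 0x33 → acc = 0x68
  ',' = 0x2C → acc = 0x44
  '2' = 0x32 → acc = 0x76
  '5' = 0x35 → acc = 0x43
  '7' = 0x37 → acc = 0x74
  '5' = 0x35 → acc = 0x41
  '9' = 0x39 → acc = 0x78
  ',' = 0x2C → acc = 0x54
  '5' = 0x35 → acc = 0x61
  '7' = 0x37 → acc = 0x56
  '7' = 0x37 → acc = 0x61
Checksum = 0x61.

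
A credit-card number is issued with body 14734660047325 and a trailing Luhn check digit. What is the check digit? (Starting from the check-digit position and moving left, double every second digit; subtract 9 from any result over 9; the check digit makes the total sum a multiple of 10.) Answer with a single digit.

Partial digits right→left: 5 2 3 7 4 0 0 6 6 4 3 7 4 1
Double every second digit counting from the check-digit position (so the 1st, 3rd, 5th, ... of the partial from the right).
  doubled (with −9 where >9): 1 6 8 0 3 6 8 → sum 32
  kept as-is: 2 7 0 6 4 7 1 → sum 27
Total = 32 + 27 = 59.
Check digit = (10 − (59 mod 10)) mod 10 = 1.

1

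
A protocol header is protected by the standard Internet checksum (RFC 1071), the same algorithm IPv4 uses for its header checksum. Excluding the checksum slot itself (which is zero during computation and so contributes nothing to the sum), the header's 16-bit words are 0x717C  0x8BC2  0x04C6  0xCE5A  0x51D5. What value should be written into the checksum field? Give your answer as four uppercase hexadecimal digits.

One's-complement addition (fold any carry out of bit 15 back into bit 0):
  0x717C + 0x8BC2 = 0x0FD3E
  0xFD3E + 0x04C6 = 0x10204 → wrap carry → 0x0205
  0x0205 + 0xCE5A = 0x0D05F
  0xD05F + 0x51D5 = 0x12234 → wrap carry → 0x2235
One's-complement sum = 0x2235.
Checksum = ~0x2235 & 0xFFFF = 0xDDCA.

DDCA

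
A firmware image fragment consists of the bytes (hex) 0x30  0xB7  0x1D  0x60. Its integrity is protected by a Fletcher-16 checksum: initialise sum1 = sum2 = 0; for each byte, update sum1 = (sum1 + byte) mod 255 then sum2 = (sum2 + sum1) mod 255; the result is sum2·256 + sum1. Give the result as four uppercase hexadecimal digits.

8265

Running sums (mod 255):
  after byte 0 (0x30): sum1=48, sum2=48
  after byte 1 (0xB7): sum1=231, sum2=24
  after byte 2 (0x1D): sum1=5, sum2=29
  after byte 3 (0x60): sum1=101, sum2=130
Checksum = sum2·256 + sum1 = 130·256 + 101 = 33381 = 0x8265.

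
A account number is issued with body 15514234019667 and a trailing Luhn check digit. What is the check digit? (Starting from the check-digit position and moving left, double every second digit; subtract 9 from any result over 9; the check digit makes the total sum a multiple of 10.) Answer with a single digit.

Partial digits right→left: 7 6 6 9 1 0 4 3 2 4 1 5 5 1
Double every second digit counting from the check-digit position (so the 1st, 3rd, 5th, ... of the partial from the right).
  doubled (with −9 where >9): 5 3 2 8 4 2 1 → sum 25
  kept as-is: 6 9 0 3 4 5 1 → sum 28
Total = 25 + 28 = 53.
Check digit = (10 − (53 mod 10)) mod 10 = 7.

7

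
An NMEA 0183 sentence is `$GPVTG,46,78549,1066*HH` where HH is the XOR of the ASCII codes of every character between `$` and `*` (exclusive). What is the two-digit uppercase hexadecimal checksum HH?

XOR the ASCII codes of the payload characters:
  'G' = 0x47 → acc = 0x47
  'P' = 0x50 → acc = 0x17
  'V' = 0x56 → acc = 0x41
  'T' = 0x54 → acc = 0x15
  'G' = 0x47 → acc = 0x52
  ',' = 0x2C → acc = 0x7E
  '4' = 0x34 → acc = 0x4A
  '6' = 0x36 → acc = 0x7C
  ',' = 0x2C → acc = 0x50
  '7' = 0x37 → acc = 0x67
  '8' = 0x38 → acc = 0x5F
  '5' = 0x35 → acc = 0x6A
  '4' = 0x34 → acc = 0x5E
  '9' = 0x39 → acc = 0x67
  ',' = 0x2C → acc = 0x4B
  '1' = 0x31 → acc = 0x7A
  '0' = 0x30 → acc = 0x4A
  '6' = 0x36 → acc = 0x7C
  '6' = 0x36 → acc = 0x4A
Checksum = 0x4A.

4A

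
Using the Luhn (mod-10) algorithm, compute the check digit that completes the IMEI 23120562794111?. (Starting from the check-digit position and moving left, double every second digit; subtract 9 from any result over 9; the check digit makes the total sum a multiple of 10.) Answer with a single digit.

1

Partial digits right→left: 1 1 1 4 9 7 2 6 5 0 2 1 3 2
Double every second digit counting from the check-digit position (so the 1st, 3rd, 5th, ... of the partial from the right).
  doubled (with −9 where >9): 2 2 9 4 1 4 6 → sum 28
  kept as-is: 1 4 7 6 0 1 2 → sum 21
Total = 28 + 21 = 49.
Check digit = (10 − (49 mod 10)) mod 10 = 1.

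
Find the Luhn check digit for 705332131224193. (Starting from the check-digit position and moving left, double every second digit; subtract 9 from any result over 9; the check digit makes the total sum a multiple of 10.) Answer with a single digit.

9

Partial digits right→left: 3 9 1 4 2 2 1 3 1 2 3 3 5 0 7
Double every second digit counting from the check-digit position (so the 1st, 3rd, 5th, ... of the partial from the right).
  doubled (with −9 where >9): 6 2 4 2 2 6 1 5 → sum 28
  kept as-is: 9 4 2 3 2 3 0 → sum 23
Total = 28 + 23 = 51.
Check digit = (10 − (51 mod 10)) mod 10 = 9.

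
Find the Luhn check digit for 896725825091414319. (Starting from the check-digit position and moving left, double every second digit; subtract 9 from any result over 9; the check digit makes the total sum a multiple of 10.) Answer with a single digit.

5

Partial digits right→left: 9 1 3 4 1 4 1 9 0 5 2 8 5 2 7 6 9 8
Double every second digit counting from the check-digit position (so the 1st, 3rd, 5th, ... of the partial from the right).
  doubled (with −9 where >9): 9 6 2 2 0 4 1 5 9 → sum 38
  kept as-is: 1 4 4 9 5 8 2 6 8 → sum 47
Total = 38 + 47 = 85.
Check digit = (10 − (85 mod 10)) mod 10 = 5.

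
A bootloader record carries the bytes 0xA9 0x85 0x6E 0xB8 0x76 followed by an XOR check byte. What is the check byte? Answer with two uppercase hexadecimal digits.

XOR the bytes together:
  start with 0xA9
  0xA9 ⊕ 0x85 = 0x2C
  0x2C ⊕ 0x6E = 0x42
  0x42 ⊕ 0xB8 = 0xFA
  0xFA ⊕ 0x76 = 0x8C

8C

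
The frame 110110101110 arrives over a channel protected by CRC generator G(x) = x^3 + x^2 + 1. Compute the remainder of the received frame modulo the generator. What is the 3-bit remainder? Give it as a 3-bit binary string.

Modulo-2 division of 110110101110 by 1101:
  pos 0: 1101 XOR 1101 = 0000
  pos 4: 1010 XOR 1101 = 0111
  pos 5: 1111 XOR 1101 = 0010
  pos 7: 1011 XOR 1101 = 0110
  pos 8: 1100 XOR 1101 = 0001
Remainder = 001 (nonzero — an error is detected).

001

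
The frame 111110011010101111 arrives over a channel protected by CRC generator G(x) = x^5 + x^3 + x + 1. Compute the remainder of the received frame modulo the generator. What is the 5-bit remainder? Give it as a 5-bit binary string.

Modulo-2 division of 111110011010101111 by 101011:
  pos 0: 111110 XOR 101011 = 010101
  pos 1: 101010 XOR 101011 = 000001
  pos 6: 111010 XOR 101011 = 010001
  pos 7: 100011 XOR 101011 = 001000
  pos 9: 100001 XOR 101011 = 001010
  pos 11: 101011 XOR 101011 = 000000
Remainder = 00001 (nonzero — an error is detected).

00001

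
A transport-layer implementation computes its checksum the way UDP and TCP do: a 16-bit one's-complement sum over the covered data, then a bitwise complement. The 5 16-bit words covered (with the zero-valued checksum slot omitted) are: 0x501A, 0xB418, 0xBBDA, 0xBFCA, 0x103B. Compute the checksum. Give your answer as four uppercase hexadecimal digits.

6FEC

One's-complement addition (fold any carry out of bit 15 back into bit 0):
  0x501A + 0xB418 = 0x10432 → wrap carry → 0x0433
  0x0433 + 0xBBDA = 0x0C00D
  0xC00D + 0xBFCA = 0x17FD7 → wrap carry → 0x7FD8
  0x7FD8 + 0x103B = 0x09013
One's-complement sum = 0x9013.
Checksum = ~0x9013 & 0xFFFF = 0x6FEC.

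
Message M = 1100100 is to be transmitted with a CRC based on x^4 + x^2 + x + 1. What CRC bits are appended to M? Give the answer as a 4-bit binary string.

Append 4 zeros: 11001000000. Divide by 10111 (XOR where the leading bit is 1):
  pos 0: 11001 XOR 10111 = 01110
  pos 1: 11100 XOR 10111 = 01011
  pos 2: 10110 XOR 10111 = 00001
  pos 6: 10000 XOR 10111 = 00111
Remainder (last 4 bits) = 0111. This is the CRC / FCS.

0111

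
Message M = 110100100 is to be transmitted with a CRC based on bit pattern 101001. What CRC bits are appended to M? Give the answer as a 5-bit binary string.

Append 5 zeros: 11010010000000. Divide by 101001 (XOR where the leading bit is 1):
  pos 0: 110100 XOR 101001 = 011101
  pos 1: 111011 XOR 101001 = 010010
  pos 2: 100100 XOR 101001 = 001101
  pos 4: 110100 XOR 101001 = 011101
  pos 5: 111010 XOR 101001 = 010011
  pos 6: 100110 XOR 101001 = 001111
  pos 8: 111100 XOR 101001 = 010101
Remainder (last 5 bits) = 10101. This is the CRC / FCS.

10101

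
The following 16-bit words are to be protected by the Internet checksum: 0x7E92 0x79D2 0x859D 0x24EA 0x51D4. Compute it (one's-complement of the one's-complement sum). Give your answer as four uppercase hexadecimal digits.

0B3F

One's-complement addition (fold any carry out of bit 15 back into bit 0):
  0x7E92 + 0x79D2 = 0x0F864
  0xF864 + 0x859D = 0x17E01 → wrap carry → 0x7E02
  0x7E02 + 0x24EA = 0x0A2EC
  0xA2EC + 0x51D4 = 0x0F4C0
One's-complement sum = 0xF4C0.
Checksum = ~0xF4C0 & 0xFFFF = 0x0B3F.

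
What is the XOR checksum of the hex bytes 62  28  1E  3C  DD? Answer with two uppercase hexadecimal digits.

XOR the bytes together:
  start with 0x62
  0x62 ⊕ 0x28 = 0x4A
  0x4A ⊕ 0x1E = 0x54
  0x54 ⊕ 0x3C = 0x68
  0x68 ⊕ 0xDD = 0xB5

B5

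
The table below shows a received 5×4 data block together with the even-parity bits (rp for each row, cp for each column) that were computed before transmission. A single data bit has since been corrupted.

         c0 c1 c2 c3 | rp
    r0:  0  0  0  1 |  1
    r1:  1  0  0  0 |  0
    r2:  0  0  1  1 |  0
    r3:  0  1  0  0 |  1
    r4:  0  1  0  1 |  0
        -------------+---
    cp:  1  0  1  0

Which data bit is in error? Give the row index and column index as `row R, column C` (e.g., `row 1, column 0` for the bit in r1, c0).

Recompute each row's even parity and compare to rp:
  r0: data parity 1, sent rp 1 → ok
  r1: data parity 1, sent rp 0 → mismatch
  r2: data parity 0, sent rp 0 → ok
  r3: data parity 1, sent rp 1 → ok
  r4: data parity 0, sent rp 0 → ok
Recompute each column's even parity and compare to cp:
  c0: data parity 1, sent cp 1 → ok
  c1: data parity 0, sent cp 0 → ok
  c2: data parity 1, sent cp 1 → ok
  c3: data parity 1, sent cp 0 → mismatch
Exactly one row (r1) and one column (c3) fail → the flipped bit is at their intersection.

row 1, column 3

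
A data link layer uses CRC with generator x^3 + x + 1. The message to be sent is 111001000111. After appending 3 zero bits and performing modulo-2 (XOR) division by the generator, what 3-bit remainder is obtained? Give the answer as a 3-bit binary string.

Append 3 zeros: 111001000111000. Divide by 1011 (XOR where the leading bit is 1):
  pos 0: 1110 XOR 1011 = 0101
  pos 1: 1010 XOR 1011 = 0001
  pos 4: 1100 XOR 1011 = 0111
  pos 5: 1110 XOR 1011 = 0101
  pos 6: 1011 XOR 1011 = 0000
  pos 10: 1100 XOR 1011 = 0111
  pos 11: 1110 XOR 1011 = 0101
Remainder (last 3 bits) = 101. This is the CRC / FCS.

101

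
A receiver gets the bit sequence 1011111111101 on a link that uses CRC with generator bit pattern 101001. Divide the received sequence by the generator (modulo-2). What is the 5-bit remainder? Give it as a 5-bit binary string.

Modulo-2 division of 1011111111101 by 101001:
  pos 0: 101111 XOR 101001 = 000110
  pos 3: 110111 XOR 101001 = 011110
  pos 4: 111101 XOR 101001 = 010100
  pos 5: 101001 XOR 101001 = 000000
Remainder = 00001 (nonzero — an error is detected).

00001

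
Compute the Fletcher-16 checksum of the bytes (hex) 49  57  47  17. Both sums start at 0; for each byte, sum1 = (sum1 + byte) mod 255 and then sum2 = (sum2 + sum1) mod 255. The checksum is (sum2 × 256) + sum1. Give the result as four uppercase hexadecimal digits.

Running sums (mod 255):
  after byte 0 (49): sum1=73, sum2=73
  after byte 1 (57): sum1=160, sum2=233
  after byte 2 (47): sum1=231, sum2=209
  after byte 3 (17): sum1=254, sum2=208
Checksum = sum2·256 + sum1 = 208·256 + 254 = 53502 = 0xD0FE.

D0FE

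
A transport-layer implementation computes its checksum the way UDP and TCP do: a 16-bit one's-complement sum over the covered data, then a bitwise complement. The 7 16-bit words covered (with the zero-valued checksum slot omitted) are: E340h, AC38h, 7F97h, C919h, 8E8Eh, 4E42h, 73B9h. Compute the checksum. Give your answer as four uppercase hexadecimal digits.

One's-complement addition (fold any carry out of bit 15 back into bit 0):
  0xE340 + 0xAC38 = 0x18F78 → wrap carry → 0x8F79
  0x8F79 + 0x7F97 = 0x10F10 → wrap carry → 0x0F11
  0x0F11 + 0xC919 = 0x0D82A
  0xD82A + 0x8E8E = 0x166B8 → wrap carry → 0x66B9
  0x66B9 + 0x4E42 = 0x0B4FB
  0xB4FB + 0x73B9 = 0x128B4 → wrap carry → 0x28B5
One's-complement sum = 0x28B5.
Checksum = ~0x28B5 & 0xFFFF = 0xD74A.

D74A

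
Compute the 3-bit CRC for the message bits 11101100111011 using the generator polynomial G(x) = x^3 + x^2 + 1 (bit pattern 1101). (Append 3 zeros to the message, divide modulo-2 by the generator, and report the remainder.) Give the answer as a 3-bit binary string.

Append 3 zeros: 11101100111011000. Divide by 1101 (XOR where the leading bit is 1):
  pos 0: 1110 XOR 1101 = 0011
  pos 2: 1111 XOR 1101 = 0010
  pos 4: 1000 XOR 1101 = 0101
  pos 5: 1011 XOR 1101 = 0110
  pos 6: 1101 XOR 1101 = 0000
  pos 10: 1011 XOR 1101 = 0110
  pos 11: 1100 XOR 1101 = 0001
Remainder (last 3 bits) = 100. This is the CRC / FCS.

100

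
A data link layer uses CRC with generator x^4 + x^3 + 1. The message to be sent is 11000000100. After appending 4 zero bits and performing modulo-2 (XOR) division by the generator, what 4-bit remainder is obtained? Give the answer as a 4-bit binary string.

0101

Append 4 zeros: 110000001000000. Divide by 11001 (XOR where the leading bit is 1):
  pos 0: 11000 XOR 11001 = 00001
  pos 4: 10001 XOR 11001 = 01000
  pos 5: 10000 XOR 11001 = 01001
  pos 6: 10010 XOR 11001 = 01011
  pos 7: 10110 XOR 11001 = 01111
  pos 8: 11110 XOR 11001 = 00111
  pos 10: 11100 XOR 11001 = 00101
Remainder (last 4 bits) = 0101. This is the CRC / FCS.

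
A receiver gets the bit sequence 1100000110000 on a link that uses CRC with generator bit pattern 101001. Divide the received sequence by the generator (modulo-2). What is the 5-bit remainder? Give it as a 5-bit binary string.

01000

Modulo-2 division of 1100000110000 by 101001:
  pos 0: 110000 XOR 101001 = 011001
  pos 1: 110010 XOR 101001 = 011011
  pos 2: 110111 XOR 101001 = 011110
  pos 3: 111101 XOR 101001 = 010100
  pos 4: 101000 XOR 101001 = 000001
Remainder = 01000 (nonzero — an error is detected).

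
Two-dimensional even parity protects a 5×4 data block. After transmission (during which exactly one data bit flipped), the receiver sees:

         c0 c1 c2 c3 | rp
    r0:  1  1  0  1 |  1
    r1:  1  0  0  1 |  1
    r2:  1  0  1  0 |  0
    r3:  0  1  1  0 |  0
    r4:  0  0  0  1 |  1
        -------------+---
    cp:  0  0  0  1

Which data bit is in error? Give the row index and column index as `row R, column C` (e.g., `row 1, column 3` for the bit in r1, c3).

Recompute each row's even parity and compare to rp:
  r0: data parity 1, sent rp 1 → ok
  r1: data parity 0, sent rp 1 → mismatch
  r2: data parity 0, sent rp 0 → ok
  r3: data parity 0, sent rp 0 → ok
  r4: data parity 1, sent rp 1 → ok
Recompute each column's even parity and compare to cp:
  c0: data parity 1, sent cp 0 → mismatch
  c1: data parity 0, sent cp 0 → ok
  c2: data parity 0, sent cp 0 → ok
  c3: data parity 1, sent cp 1 → ok
Exactly one row (r1) and one column (c0) fail → the flipped bit is at their intersection.

row 1, column 0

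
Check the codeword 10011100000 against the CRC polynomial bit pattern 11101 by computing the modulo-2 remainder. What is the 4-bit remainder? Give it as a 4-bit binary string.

Modulo-2 division of 10011100000 by 11101:
  pos 0: 10011 XOR 11101 = 01110
  pos 1: 11101 XOR 11101 = 00000
Remainder = 0000 (zero — the frame passes the CRC check).

0000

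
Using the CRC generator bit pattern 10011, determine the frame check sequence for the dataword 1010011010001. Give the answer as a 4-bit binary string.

0100

Append 4 zeros: 10100110100010000. Divide by 10011 (XOR where the leading bit is 1):
  pos 0: 10100 XOR 10011 = 00111
  pos 2: 11111 XOR 10011 = 01100
  pos 3: 11000 XOR 10011 = 01011
  pos 4: 10111 XOR 10011 = 00100
  pos 6: 10000 XOR 10011 = 00011
  pos 9: 11010 XOR 10011 = 01001
  pos 10: 10010 XOR 10011 = 00001
Remainder (last 4 bits) = 0100. This is the CRC / FCS.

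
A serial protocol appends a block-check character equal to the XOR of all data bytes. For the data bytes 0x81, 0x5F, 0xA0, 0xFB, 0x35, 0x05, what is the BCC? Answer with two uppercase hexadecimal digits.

XOR the bytes together:
  start with 0x81
  0x81 ⊕ 0x5F = 0xDE
  0xDE ⊕ 0xA0 = 0x7E
  0x7E ⊕ 0xFB = 0x85
  0x85 ⊕ 0x35 = 0xB0
  0xB0 ⊕ 0x05 = 0xB5

B5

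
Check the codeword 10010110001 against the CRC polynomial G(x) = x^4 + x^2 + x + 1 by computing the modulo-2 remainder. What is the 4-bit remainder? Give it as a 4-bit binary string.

0001

Modulo-2 division of 10010110001 by 10111:
  pos 0: 10010 XOR 10111 = 00101
  pos 2: 10111 XOR 10111 = 00000
Remainder = 0001 (nonzero — an error is detected).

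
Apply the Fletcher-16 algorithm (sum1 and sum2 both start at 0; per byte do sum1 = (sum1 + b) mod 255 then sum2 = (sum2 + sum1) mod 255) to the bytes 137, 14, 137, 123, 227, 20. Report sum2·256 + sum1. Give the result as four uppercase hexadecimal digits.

Running sums (mod 255):
  after byte 0 (137): sum1=137, sum2=137
  after byte 1 (14): sum1=151, sum2=33
  after byte 2 (137): sum1=33, sum2=66
  after byte 3 (123): sum1=156, sum2=222
  after byte 4 (227): sum1=128, sum2=95
  after byte 5 (20): sum1=148, sum2=243
Checksum = sum2·256 + sum1 = 243·256 + 148 = 62356 = 0xF394.

F394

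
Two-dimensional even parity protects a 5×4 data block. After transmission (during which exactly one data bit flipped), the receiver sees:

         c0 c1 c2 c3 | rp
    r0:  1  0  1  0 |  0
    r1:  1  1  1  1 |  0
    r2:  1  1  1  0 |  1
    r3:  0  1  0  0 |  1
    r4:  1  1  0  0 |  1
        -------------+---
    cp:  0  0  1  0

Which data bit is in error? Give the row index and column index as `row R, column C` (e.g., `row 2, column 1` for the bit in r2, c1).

Recompute each row's even parity and compare to rp:
  r0: data parity 0, sent rp 0 → ok
  r1: data parity 0, sent rp 0 → ok
  r2: data parity 1, sent rp 1 → ok
  r3: data parity 1, sent rp 1 → ok
  r4: data parity 0, sent rp 1 → mismatch
Recompute each column's even parity and compare to cp:
  c0: data parity 0, sent cp 0 → ok
  c1: data parity 0, sent cp 0 → ok
  c2: data parity 1, sent cp 1 → ok
  c3: data parity 1, sent cp 0 → mismatch
Exactly one row (r4) and one column (c3) fail → the flipped bit is at their intersection.

row 4, column 3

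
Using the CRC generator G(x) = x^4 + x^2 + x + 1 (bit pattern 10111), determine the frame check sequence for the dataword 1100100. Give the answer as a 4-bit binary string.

0111

Append 4 zeros: 11001000000. Divide by 10111 (XOR where the leading bit is 1):
  pos 0: 11001 XOR 10111 = 01110
  pos 1: 11100 XOR 10111 = 01011
  pos 2: 10110 XOR 10111 = 00001
  pos 6: 10000 XOR 10111 = 00111
Remainder (last 4 bits) = 0111. This is the CRC / FCS.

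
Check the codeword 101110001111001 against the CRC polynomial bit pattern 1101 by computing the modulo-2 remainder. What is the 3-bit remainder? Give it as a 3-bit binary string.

110

Modulo-2 division of 101110001111001 by 1101:
  pos 0: 1011 XOR 1101 = 0110
  pos 1: 1101 XOR 1101 = 0000
  pos 8: 1111 XOR 1101 = 0010
  pos 10: 1000 XOR 1101 = 0101
  pos 11: 1011 XOR 1101 = 0110
Remainder = 110 (nonzero — an error is detected).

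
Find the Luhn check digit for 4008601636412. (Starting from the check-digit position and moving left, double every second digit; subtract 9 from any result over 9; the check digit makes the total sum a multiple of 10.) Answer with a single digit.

8

Partial digits right→left: 2 1 4 6 3 6 1 0 6 8 0 0 4
Double every second digit counting from the check-digit position (so the 1st, 3rd, 5th, ... of the partial from the right).
  doubled (with −9 where >9): 4 8 6 2 3 0 8 → sum 31
  kept as-is: 1 6 6 0 8 0 → sum 21
Total = 31 + 21 = 52.
Check digit = (10 − (52 mod 10)) mod 10 = 8.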